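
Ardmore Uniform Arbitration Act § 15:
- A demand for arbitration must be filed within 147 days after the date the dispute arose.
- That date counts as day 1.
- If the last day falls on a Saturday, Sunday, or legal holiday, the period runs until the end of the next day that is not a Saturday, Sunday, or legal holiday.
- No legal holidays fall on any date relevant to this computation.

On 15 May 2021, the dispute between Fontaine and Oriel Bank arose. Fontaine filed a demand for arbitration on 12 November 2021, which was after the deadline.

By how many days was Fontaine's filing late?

35 days

Counting 15 May 2021 as day 1, day 147 is October 8, 2021.
October 8, 2021 is a Friday and not a legal holiday, so no extension applies.
The deadline is October 8, 2021; from October 8, 2021 to November 12, 2021 is 35 days.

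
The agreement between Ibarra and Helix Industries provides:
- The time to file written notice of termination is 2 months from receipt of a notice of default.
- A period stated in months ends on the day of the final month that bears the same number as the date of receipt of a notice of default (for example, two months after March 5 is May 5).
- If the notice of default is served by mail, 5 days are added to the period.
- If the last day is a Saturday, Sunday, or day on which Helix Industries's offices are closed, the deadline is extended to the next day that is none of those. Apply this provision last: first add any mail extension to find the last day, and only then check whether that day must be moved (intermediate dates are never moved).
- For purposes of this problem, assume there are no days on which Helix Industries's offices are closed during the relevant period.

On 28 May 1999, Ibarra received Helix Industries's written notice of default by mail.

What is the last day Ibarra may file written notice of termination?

August 2, 1999

2 months after 28 May 1999 is July 28, 1999.
Service was by mail, adding 5 days: July 28, 1999 + 5 days = August 2, 1999.
August 2, 1999 is a Monday and not a day on which Helix Industries's offices are closed, so no extension applies.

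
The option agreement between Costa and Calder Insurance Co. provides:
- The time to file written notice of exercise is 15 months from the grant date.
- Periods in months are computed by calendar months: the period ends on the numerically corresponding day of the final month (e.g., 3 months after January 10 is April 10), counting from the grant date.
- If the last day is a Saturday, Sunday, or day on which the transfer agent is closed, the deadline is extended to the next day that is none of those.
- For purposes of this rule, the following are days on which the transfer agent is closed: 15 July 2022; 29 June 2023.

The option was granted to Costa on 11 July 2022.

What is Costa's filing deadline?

15 months after 11 July 2022 is October 11, 2023.
October 11, 2023 is a Wednesday and not a day on which the transfer agent is closed, so no extension applies.

October 11, 2023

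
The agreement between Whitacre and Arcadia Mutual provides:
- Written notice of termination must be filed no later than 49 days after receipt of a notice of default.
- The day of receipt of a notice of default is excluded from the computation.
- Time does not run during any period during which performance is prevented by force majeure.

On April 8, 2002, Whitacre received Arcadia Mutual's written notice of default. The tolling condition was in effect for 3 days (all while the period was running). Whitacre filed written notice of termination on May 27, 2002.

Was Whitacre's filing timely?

49 days after April 8, 2002 is May 27, 2002.
Tolling adds 3 days: May 27, 2002 + 3 days = May 30, 2002.
The deadline is May 30, 2002; the filing on May 27, 2002 is on or before that date.

Yes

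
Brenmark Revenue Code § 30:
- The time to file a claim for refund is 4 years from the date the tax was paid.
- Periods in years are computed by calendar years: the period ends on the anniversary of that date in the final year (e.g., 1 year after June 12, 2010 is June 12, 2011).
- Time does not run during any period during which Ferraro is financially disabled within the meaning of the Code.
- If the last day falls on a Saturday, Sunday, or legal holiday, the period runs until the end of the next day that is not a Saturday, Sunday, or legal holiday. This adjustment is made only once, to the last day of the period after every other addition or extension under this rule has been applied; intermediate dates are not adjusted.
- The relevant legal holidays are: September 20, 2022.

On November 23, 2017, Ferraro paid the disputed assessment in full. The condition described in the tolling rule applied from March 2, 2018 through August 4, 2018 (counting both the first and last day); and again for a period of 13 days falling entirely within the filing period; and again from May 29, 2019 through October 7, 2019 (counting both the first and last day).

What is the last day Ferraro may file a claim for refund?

September 21, 2022

4 years after November 23, 2017 is November 23, 2021.
From March 2, 2018 through August 4, 2018 inclusive is 156 days; tolling adds 156 days: November 23, 2021 + 156 days = April 28, 2022.
Tolling adds 13 days: April 28, 2022 + 13 days = May 11, 2022.
From May 29, 2019 through October 7, 2019 inclusive is 132 days; tolling adds 132 days: May 11, 2022 + 132 days = September 20, 2022.
September 20, 2022 is a listed holiday. The next qualifying day is September 21, 2022.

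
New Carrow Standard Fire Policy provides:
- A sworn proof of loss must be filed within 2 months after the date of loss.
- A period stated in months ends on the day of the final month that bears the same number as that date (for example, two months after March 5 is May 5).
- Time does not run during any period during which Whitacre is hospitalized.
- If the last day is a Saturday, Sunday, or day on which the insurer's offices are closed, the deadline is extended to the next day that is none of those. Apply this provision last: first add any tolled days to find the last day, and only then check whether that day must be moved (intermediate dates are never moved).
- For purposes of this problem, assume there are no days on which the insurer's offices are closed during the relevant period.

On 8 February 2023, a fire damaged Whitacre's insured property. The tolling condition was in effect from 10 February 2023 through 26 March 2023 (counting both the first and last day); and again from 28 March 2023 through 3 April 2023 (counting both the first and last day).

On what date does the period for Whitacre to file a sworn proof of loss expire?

May 30, 2023

2 months after 8 February 2023 is April 8, 2023.
From February 10, 2023 through March 26, 2023 inclusive is 45 days; tolling adds 45 days: April 8, 2023 + 45 days = May 23, 2023.
From March 28, 2023 through April 3, 2023 inclusive is 7 days; tolling adds 7 days: May 23, 2023 + 7 days = May 30, 2023.
May 30, 2023 is a Tuesday and not a day on which the insurer's offices are closed, so no extension applies.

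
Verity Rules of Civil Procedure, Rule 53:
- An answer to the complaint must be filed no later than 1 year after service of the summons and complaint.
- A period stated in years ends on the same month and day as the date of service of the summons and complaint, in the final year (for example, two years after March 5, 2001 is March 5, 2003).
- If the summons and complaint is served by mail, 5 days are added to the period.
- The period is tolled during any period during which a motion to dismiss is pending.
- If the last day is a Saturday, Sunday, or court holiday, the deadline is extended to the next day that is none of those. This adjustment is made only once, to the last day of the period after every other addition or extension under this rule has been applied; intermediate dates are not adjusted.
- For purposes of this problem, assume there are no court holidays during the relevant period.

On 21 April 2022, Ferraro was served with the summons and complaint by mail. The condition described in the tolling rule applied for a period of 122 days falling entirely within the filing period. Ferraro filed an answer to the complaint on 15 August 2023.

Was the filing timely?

Yes

1 year after 21 April 2022 is April 21, 2023.
Service was by mail, adding 5 days: April 21, 2023 + 5 days = April 26, 2023.
Tolling adds 122 days: April 26, 2023 + 122 days = August 26, 2023.
August 26, 2023 is Saturday; August 27, 2023 is Sunday. The next qualifying day is August 28, 2023.
The deadline is August 28, 2023; the filing on August 15, 2023 is on or before that date.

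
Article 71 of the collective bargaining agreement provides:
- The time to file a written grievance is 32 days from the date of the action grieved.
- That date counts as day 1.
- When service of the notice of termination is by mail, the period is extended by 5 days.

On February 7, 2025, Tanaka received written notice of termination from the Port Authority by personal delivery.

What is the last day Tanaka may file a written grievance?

Counting February 7, 2025 as day 1, day 32 is March 10, 2025.
Service was not by mail, so no mail extension applies.

March 10, 2025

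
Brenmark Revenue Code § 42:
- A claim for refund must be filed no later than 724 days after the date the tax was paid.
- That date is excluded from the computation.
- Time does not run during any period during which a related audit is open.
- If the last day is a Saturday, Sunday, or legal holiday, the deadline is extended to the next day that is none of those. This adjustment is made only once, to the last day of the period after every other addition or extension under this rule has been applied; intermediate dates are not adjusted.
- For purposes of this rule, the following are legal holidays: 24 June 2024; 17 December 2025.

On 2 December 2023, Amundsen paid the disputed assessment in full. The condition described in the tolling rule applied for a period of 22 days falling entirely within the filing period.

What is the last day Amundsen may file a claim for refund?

724 days after 2 December 2023 is November 25, 2025.
Tolling adds 22 days: November 25, 2025 + 22 days = December 17, 2025.
December 17, 2025 is a listed holiday. The next qualifying day is December 18, 2025.

December 18, 2025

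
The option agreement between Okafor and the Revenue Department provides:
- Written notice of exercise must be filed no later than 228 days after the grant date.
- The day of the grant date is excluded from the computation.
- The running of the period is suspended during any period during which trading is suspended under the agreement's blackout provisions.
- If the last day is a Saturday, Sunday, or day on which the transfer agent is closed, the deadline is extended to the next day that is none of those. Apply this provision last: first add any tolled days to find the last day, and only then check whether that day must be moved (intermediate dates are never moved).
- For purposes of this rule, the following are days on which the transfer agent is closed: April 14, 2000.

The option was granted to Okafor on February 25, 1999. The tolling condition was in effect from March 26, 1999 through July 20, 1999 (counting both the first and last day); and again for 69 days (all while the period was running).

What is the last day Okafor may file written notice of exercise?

April 17, 2000

228 days after February 25, 1999 is October 11, 1999.
From March 26, 1999 through July 20, 1999 inclusive is 117 days; tolling adds 117 days: October 11, 1999 + 117 days = February 5, 2000.
Tolling adds 69 days: February 5, 2000 + 69 days = April 14, 2000.
April 14, 2000 is a listed holiday; April 15, 2000 is Saturday; April 16, 2000 is Sunday. The next qualifying day is April 17, 2000.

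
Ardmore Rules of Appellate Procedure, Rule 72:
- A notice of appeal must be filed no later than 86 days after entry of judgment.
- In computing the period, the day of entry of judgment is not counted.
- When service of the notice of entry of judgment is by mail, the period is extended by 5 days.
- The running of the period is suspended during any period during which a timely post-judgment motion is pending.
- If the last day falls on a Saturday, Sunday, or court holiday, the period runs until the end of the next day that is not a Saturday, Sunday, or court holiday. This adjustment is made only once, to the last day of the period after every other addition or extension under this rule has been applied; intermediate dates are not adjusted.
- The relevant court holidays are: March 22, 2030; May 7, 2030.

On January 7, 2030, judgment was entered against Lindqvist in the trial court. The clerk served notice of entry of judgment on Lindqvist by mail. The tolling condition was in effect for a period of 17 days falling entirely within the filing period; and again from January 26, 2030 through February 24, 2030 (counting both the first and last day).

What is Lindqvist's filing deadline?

May 27, 2030

86 days after January 7, 2030 is April 3, 2030.
Service was by mail, adding 5 days: April 3, 2030 + 5 days = April 8, 2030.
Tolling adds 17 days: April 8, 2030 + 17 days = April 25, 2030.
From January 26, 2030 through February 24, 2030 inclusive is 30 days; tolling adds 30 days: April 25, 2030 + 30 days = May 25, 2030.
May 25, 2030 is Saturday; May 26, 2030 is Sunday. The next qualifying day is May 27, 2030.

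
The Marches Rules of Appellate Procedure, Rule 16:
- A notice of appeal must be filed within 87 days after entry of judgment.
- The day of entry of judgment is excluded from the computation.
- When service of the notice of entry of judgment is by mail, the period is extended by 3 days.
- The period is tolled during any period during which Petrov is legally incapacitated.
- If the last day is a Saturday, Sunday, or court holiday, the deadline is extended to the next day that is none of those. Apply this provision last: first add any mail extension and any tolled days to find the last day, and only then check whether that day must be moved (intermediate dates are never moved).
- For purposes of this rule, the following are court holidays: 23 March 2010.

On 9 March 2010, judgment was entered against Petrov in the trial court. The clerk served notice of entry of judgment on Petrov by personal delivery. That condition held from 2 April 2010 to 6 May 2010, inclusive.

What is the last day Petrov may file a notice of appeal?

87 days after 9 March 2010 is June 4, 2010.
Service was not by mail, so no mail extension applies.
From April 2, 2010 through May 6, 2010 inclusive is 35 days; tolling adds 35 days: June 4, 2010 + 35 days = July 9, 2010.
July 9, 2010 is a Friday and not a court holiday, so no extension applies.

July 9, 2010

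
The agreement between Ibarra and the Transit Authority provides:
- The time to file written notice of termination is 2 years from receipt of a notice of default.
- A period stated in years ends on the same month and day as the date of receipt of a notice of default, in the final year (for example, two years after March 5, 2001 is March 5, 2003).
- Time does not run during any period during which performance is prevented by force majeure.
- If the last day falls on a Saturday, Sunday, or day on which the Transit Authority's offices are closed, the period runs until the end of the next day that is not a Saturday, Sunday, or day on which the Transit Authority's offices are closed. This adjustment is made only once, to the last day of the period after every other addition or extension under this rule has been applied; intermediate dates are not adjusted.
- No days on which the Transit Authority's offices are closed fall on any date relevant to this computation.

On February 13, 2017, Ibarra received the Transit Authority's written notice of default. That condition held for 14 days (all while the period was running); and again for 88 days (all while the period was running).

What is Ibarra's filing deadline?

2 years after February 13, 2017 is February 13, 2019.
Tolling adds 14 days: February 13, 2019 + 14 days = February 27, 2019.
Tolling adds 88 days: February 27, 2019 + 88 days = May 26, 2019.
May 26, 2019 is Sunday. The next qualifying day is May 27, 2019.

May 27, 2019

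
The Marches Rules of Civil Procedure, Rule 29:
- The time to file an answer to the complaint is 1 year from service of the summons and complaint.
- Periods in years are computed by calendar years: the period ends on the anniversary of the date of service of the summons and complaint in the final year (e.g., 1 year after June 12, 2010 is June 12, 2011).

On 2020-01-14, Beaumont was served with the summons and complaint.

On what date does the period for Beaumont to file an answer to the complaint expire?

1 year after 2020-01-14 is January 14, 2021.

January 14, 2021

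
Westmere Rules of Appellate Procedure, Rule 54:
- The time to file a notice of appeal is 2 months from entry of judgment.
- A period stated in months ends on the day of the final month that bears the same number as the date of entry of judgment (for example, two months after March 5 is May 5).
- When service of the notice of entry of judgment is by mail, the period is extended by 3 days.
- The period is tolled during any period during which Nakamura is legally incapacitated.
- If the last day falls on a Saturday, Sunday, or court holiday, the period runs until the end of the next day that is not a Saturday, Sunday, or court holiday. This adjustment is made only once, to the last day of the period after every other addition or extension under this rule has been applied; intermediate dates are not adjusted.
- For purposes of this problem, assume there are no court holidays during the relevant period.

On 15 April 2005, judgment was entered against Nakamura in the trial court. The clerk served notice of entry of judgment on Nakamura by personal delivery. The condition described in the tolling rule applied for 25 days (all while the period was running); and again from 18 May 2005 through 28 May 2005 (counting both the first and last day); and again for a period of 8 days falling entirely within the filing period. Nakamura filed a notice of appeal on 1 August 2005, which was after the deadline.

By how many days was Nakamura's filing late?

2 months after 15 April 2005 is June 15, 2005.
Service was not by mail, so no mail extension applies.
Tolling adds 25 days: June 15, 2005 + 25 days = July 10, 2005.
From May 18, 2005 through May 28, 2005 inclusive is 11 days; tolling adds 11 days: July 10, 2005 + 11 days = July 21, 2005.
Tolling adds 8 days: July 21, 2005 + 8 days = July 29, 2005.
July 29, 2005 is a Friday and not a court holiday, so no extension applies.
The deadline is July 29, 2005; from July 29, 2005 to August 1, 2005 is 3 days.

3 days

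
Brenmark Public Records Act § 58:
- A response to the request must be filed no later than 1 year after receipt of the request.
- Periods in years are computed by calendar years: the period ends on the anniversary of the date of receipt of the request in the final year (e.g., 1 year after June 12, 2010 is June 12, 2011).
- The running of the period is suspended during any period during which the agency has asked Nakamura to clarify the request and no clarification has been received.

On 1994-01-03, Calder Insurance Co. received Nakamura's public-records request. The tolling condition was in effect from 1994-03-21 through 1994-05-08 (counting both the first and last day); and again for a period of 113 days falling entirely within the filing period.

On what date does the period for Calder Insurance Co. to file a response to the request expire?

1 year after 1994-01-03 is January 3, 1995.
From March 21, 1994 through May 8, 1994 inclusive is 49 days; tolling adds 49 days: January 3, 1995 + 49 days = February 21, 1995.
Tolling adds 113 days: February 21, 1995 + 113 days = June 14, 1995.

June 14, 1995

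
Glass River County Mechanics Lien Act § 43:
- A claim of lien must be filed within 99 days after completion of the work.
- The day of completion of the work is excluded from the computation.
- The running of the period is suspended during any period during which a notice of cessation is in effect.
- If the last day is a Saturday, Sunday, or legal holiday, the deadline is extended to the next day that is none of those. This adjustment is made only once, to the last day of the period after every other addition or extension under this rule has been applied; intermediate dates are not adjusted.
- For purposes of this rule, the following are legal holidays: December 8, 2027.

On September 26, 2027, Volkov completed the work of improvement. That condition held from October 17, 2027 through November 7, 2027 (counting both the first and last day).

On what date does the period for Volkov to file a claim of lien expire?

99 days after September 26, 2027 is January 3, 2028.
From October 17, 2027 through November 7, 2027 inclusive is 22 days; tolling adds 22 days: January 3, 2028 + 22 days = January 25, 2028.
January 25, 2028 is a Tuesday and not a legal holiday, so no extension applies.

January 25, 2028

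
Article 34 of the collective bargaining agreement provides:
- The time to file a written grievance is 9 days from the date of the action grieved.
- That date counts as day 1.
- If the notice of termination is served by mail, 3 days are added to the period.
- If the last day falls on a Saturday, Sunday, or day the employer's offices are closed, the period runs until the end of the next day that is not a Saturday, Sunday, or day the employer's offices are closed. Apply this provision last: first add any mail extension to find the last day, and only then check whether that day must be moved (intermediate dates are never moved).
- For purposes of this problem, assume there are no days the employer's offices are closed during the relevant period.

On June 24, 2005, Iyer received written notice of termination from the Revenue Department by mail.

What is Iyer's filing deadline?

Counting June 24, 2005 as day 1, day 9 is July 2, 2005.
Service was by mail, adding 3 days: July 2, 2005 + 3 days = July 5, 2005.
July 5, 2005 is a Tuesday and not a day the employer's offices are closed, so no extension applies.

July 5, 2005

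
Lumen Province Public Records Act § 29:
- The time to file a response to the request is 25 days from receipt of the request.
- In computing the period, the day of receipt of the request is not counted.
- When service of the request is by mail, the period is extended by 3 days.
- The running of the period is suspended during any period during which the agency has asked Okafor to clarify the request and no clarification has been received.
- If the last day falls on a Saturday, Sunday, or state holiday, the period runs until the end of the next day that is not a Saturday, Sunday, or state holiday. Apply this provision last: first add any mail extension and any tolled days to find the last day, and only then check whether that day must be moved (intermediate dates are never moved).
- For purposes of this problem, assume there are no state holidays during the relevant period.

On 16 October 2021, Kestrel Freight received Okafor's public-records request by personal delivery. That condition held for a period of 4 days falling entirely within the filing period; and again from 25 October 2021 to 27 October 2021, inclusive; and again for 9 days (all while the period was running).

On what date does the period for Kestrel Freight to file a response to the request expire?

25 days after 16 October 2021 is November 10, 2021.
Service was not by mail, so no mail extension applies.
Tolling adds 4 days: November 10, 2021 + 4 days = November 14, 2021.
From October 25, 2021 through October 27, 2021 inclusive is 3 days; tolling adds 3 days: November 14, 2021 + 3 days = November 17, 2021.
Tolling adds 9 days: November 17, 2021 + 9 days = November 26, 2021.
November 26, 2021 is a Friday and not a state holiday, so no extension applies.

November 26, 2021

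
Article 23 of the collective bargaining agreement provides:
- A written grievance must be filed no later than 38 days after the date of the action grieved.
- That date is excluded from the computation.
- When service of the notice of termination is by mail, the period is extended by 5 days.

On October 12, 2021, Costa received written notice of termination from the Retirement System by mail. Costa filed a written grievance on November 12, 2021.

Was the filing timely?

Yes

38 days after October 12, 2021 is November 19, 2021.
Service was by mail, adding 5 days: November 19, 2021 + 5 days = November 24, 2021.
The deadline is November 24, 2021; the filing on November 12, 2021 is on or before that date.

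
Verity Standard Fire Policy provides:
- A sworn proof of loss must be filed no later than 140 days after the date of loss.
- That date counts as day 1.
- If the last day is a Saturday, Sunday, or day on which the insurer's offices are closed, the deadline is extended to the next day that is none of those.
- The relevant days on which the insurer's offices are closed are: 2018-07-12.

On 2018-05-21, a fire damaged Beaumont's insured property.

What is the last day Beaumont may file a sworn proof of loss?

October 8, 2018

Counting 2018-05-21 as day 1, day 140 is October 7, 2018.
October 7, 2018 is Sunday. The next qualifying day is October 8, 2018.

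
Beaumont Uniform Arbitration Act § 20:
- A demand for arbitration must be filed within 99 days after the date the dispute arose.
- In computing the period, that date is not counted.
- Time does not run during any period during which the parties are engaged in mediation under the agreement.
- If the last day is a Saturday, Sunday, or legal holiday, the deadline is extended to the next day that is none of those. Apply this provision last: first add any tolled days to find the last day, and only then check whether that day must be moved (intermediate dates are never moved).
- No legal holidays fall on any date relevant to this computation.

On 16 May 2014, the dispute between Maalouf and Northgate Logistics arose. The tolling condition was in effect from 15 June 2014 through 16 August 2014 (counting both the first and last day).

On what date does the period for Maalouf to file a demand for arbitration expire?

99 days after 16 May 2014 is August 23, 2014.
From June 15, 2014 through August 16, 2014 inclusive is 63 days; tolling adds 63 days: August 23, 2014 + 63 days = October 25, 2014.
October 25, 2014 is Saturday; October 26, 2014 is Sunday. The next qualifying day is October 27, 2014.

October 27, 2014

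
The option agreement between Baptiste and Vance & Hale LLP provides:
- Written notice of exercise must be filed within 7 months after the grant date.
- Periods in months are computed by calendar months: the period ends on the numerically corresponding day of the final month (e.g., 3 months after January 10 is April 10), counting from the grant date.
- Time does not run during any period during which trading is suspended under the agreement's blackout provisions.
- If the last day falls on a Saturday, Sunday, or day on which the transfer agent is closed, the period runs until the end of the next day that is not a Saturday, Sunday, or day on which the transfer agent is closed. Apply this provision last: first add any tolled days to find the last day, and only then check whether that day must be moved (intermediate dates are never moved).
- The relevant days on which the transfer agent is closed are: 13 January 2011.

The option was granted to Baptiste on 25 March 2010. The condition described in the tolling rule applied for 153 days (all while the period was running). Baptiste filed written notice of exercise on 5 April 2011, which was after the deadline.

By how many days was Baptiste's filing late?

8 days

7 months after 25 March 2010 is October 25, 2010.
Tolling adds 153 days: October 25, 2010 + 153 days = March 27, 2011.
March 27, 2011 is Sunday. The next qualifying day is March 28, 2011.
The deadline is March 28, 2011; from March 28, 2011 to April 5, 2011 is 8 days.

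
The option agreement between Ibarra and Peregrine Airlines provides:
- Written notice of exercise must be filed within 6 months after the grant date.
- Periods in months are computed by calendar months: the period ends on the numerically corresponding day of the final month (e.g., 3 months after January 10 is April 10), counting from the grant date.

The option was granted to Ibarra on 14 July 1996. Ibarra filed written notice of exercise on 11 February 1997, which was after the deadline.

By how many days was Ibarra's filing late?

28 days

6 months after 14 July 1996 is January 14, 1997.
The deadline is January 14, 1997; from January 14, 1997 to February 11, 1997 is 28 days.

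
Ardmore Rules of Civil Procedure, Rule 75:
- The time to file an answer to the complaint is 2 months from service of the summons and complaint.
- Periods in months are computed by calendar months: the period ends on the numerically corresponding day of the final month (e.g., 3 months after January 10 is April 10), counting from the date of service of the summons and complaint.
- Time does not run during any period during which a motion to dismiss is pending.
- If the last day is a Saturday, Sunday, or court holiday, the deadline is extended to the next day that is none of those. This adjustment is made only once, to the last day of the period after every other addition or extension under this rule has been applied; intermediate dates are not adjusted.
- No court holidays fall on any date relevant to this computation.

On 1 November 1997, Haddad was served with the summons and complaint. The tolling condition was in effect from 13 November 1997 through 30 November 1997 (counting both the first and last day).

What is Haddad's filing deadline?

2 months after 1 November 1997 is January 1, 1998.
From November 13, 1997 through November 30, 1997 inclusive is 18 days; tolling adds 18 days: January 1, 1998 + 18 days = January 19, 1998.
January 19, 1998 is a Monday and not a court holiday, so no extension applies.

January 19, 1998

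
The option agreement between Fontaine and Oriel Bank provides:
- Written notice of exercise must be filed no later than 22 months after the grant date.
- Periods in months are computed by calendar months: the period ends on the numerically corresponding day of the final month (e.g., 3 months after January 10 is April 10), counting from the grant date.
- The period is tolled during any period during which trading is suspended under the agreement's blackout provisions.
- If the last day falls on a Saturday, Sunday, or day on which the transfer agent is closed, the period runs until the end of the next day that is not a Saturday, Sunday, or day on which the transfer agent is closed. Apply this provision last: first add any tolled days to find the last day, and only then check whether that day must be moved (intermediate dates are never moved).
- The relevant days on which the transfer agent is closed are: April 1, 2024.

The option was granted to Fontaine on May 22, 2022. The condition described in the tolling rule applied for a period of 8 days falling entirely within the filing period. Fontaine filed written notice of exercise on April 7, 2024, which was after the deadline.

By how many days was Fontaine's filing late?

22 months after May 22, 2022 is March 22, 2024.
Tolling adds 8 days: March 22, 2024 + 8 days = March 30, 2024.
March 30, 2024 is Saturday; March 31, 2024 is Sunday; April 1, 2024 is a listed holiday. The next qualifying day is April 2, 2024.
The deadline is April 2, 2024; from April 2, 2024 to April 7, 2024 is 5 days.

5 days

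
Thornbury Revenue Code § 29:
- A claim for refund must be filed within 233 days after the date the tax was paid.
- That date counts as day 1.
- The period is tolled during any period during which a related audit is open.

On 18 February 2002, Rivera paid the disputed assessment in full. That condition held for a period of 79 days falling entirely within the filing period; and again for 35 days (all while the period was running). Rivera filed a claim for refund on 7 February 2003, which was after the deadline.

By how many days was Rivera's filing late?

8 days

Counting 18 February 2002 as day 1, day 233 is October 8, 2002.
Tolling adds 79 days: October 8, 2002 + 79 days = December 26, 2002.
Tolling adds 35 days: December 26, 2002 + 35 days = January 30, 2003.
The deadline is January 30, 2003; from January 30, 2003 to February 7, 2003 is 8 days.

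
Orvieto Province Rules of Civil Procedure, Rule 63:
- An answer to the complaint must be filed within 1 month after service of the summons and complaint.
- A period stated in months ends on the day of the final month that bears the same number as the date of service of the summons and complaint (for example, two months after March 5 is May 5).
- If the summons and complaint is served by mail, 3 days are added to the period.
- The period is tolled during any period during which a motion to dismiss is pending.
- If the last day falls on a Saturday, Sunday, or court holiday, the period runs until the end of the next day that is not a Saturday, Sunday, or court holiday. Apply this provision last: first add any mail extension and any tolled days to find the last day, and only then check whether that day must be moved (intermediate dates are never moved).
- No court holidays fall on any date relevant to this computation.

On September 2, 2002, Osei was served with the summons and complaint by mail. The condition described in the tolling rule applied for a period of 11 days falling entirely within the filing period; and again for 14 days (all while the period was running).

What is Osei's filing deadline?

1 month after September 2, 2002 is October 2, 2002.
Service was by mail, adding 3 days: October 2, 2002 + 3 days = October 5, 2002.
Tolling adds 11 days: October 5, 2002 + 11 days = October 16, 2002.
Tolling adds 14 days: October 16, 2002 + 14 days = October 30, 2002.
October 30, 2002 is a Wednesday and not a court holiday, so no extension applies.

October 30, 2002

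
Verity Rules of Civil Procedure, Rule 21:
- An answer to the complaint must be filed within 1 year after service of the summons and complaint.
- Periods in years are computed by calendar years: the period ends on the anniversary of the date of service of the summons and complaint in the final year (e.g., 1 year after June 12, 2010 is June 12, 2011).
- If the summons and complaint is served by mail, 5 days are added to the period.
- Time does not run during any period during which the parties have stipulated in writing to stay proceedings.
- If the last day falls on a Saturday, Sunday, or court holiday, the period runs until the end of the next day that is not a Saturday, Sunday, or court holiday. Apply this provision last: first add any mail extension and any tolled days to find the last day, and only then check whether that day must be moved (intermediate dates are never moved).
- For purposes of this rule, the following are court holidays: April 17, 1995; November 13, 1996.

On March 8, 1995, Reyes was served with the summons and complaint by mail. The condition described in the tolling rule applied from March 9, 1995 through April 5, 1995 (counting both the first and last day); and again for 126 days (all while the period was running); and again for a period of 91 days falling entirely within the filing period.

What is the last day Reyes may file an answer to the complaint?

1 year after March 8, 1995 is March 8, 1996.
Service was by mail, adding 5 days: March 8, 1996 + 5 days = March 13, 1996.
From March 9, 1995 through April 5, 1995 inclusive is 28 days; tolling adds 28 days: March 13, 1996 + 28 days = April 10, 1996.
Tolling adds 126 days: April 10, 1996 + 126 days = August 14, 1996.
Tolling adds 91 days: August 14, 1996 + 91 days = November 13, 1996.
November 13, 1996 is a listed holiday. The next qualifying day is November 14, 1996.

November 14, 1996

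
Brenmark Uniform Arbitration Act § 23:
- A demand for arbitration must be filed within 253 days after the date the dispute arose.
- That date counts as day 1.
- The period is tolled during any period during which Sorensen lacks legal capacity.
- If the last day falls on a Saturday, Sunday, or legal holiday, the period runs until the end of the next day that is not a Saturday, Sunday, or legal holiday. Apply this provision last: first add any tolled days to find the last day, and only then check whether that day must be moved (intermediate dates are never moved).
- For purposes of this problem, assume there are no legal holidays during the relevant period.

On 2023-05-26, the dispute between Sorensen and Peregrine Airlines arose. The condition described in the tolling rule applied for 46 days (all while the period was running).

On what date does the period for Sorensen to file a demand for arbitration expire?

March 19, 2024

Counting 2023-05-26 as day 1, day 253 is February 2, 2024.
Tolling adds 46 days: February 2, 2024 + 46 days = March 19, 2024.
March 19, 2024 is a Tuesday and not a legal holiday, so no extension applies.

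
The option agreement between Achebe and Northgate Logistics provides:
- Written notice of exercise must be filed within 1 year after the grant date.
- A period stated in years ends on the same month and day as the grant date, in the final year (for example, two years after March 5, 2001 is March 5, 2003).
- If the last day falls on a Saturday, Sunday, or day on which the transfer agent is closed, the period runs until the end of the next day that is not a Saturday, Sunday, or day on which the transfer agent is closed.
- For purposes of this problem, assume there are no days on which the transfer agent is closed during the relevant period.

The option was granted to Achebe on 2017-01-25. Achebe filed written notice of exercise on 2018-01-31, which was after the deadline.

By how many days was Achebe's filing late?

6 days

1 year after 2017-01-25 is January 25, 2018.
January 25, 2018 is a Thursday and not a day on which the transfer agent is closed, so no extension applies.
The deadline is January 25, 2018; from January 25, 2018 to January 31, 2018 is 6 days.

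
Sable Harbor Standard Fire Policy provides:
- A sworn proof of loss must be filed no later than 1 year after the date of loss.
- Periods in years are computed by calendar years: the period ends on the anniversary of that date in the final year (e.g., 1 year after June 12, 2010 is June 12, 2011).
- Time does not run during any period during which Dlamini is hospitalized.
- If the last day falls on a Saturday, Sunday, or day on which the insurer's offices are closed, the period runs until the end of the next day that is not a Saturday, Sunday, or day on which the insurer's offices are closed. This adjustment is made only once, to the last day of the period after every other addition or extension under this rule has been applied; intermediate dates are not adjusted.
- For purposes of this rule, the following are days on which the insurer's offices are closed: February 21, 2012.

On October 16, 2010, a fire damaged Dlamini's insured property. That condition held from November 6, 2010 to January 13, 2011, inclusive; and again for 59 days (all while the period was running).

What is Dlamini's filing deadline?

1 year after October 16, 2010 is October 16, 2011.
From November 6, 2010 through January 13, 2011 inclusive is 69 days; tolling adds 69 days: October 16, 2011 + 69 days = December 24, 2011.
Tolling adds 59 days: December 24, 2011 + 59 days = February 21, 2012.
February 21, 2012 is a listed holiday. The next qualifying day is February 22, 2012.

February 22, 2012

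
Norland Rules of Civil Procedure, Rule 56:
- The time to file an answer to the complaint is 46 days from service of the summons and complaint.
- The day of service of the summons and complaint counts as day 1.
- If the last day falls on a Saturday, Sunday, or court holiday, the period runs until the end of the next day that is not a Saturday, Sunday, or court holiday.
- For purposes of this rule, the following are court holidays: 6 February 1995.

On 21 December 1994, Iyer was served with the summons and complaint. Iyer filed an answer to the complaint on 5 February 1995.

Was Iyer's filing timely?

Counting 21 December 1994 as day 1, day 46 is February 4, 1995.
February 4, 1995 is Saturday; February 5, 1995 is Sunday; February 6, 1995 is a listed holiday. The next qualifying day is February 7, 1995.
The deadline is February 7, 1995; the filing on February 5, 1995 is on or before that date.

Yes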